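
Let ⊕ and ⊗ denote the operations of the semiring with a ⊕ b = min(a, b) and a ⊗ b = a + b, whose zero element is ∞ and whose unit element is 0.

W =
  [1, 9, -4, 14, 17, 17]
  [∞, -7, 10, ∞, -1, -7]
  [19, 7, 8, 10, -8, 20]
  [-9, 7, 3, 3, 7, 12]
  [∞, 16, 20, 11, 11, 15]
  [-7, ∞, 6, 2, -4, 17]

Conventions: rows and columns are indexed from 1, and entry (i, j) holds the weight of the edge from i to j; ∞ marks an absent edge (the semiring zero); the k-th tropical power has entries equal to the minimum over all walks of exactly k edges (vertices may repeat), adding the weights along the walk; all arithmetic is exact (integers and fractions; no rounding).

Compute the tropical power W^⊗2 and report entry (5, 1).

W^⊗2:
  [2, 2, -3, 6, -12, 2]
  [-14, -14, -1, -5, -11, -14]
  [1, 0, 12, 3, 0, 0]
  [-8, 0, -13, 5, -5, 0]
  [2, 9, 14, 14, 11, 9]
  [-7, 2, -11, 5, -2, 10]
Key observation: the optimum is the walk 5->4->1, with weight 11 + (-9) = 2.
Optimal value attained by: walk 5->4->1.
Answer: (W^⊗2)[5][1] = 2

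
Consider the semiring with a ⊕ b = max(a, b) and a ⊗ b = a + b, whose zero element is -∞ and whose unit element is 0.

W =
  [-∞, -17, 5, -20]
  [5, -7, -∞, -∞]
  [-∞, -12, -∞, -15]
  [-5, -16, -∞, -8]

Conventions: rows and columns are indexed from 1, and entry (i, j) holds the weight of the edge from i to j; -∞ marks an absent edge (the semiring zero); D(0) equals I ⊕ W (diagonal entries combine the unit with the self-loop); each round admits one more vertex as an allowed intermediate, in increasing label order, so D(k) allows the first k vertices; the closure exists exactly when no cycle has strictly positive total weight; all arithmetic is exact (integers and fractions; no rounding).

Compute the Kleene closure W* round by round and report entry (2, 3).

D(0):
  [0, -17, 5, -20]
  [5, 0, -∞, -∞]
  [-∞, -12, 0, -15]
  [-5, -16, -∞, 0]
D(1):
  [0, -17, 5, -20]
  [5, 0, 10, -15]
  [-∞, -12, 0, -15]
  [-5, -16, 0, 0]
D(2):
  [0, -17, 5, -20]
  [5, 0, 10, -15]
  [-7, -12, 0, -15]
  [-5, -16, 0, 0]
D(3):
  [0, -7, 5, -10]
  [5, 0, 10, -5]
  [-7, -12, 0, -15]
  [-5, -12, 0, 0]
D(4):
  [0, -7, 5, -10]
  [5, 0, 10, -5]
  [-7, -12, 0, -15]
  [-5, -12, 0, 0]
Answer: W*[2][3] = 10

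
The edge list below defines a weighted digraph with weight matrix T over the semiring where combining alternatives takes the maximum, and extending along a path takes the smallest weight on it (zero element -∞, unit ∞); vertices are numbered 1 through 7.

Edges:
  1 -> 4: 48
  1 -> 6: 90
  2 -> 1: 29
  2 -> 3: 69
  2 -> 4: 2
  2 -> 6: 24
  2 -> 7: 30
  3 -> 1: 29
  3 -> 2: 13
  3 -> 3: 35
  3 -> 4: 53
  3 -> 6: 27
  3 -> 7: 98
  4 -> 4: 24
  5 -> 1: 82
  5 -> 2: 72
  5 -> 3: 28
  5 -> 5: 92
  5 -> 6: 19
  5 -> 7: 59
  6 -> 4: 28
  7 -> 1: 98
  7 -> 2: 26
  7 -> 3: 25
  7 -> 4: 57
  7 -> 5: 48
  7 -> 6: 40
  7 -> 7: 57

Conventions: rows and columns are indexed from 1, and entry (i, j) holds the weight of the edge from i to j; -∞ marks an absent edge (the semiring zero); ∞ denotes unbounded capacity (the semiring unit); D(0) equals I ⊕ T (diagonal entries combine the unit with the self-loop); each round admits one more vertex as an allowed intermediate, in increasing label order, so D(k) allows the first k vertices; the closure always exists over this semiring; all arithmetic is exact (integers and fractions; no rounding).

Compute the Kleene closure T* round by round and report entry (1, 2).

D(0):
  [∞, -∞, -∞, 48, -∞, 90, -∞]
  [29, ∞, 69, 2, -∞, 24, 30]
  [29, 13, ∞, 53, -∞, 27, 98]
  [-∞, -∞, -∞, ∞, -∞, -∞, -∞]
  [82, 72, 28, -∞, ∞, 19, 59]
  [-∞, -∞, -∞, 28, -∞, ∞, -∞]
  [98, 26, 25, 57, 48, 40, ∞]
D(1):
  [∞, -∞, -∞, 48, -∞, 90, -∞]
  [29, ∞, 69, 29, -∞, 29, 30]
  [29, 13, ∞, 53, -∞, 29, 98]
  [-∞, -∞, -∞, ∞, -∞, -∞, -∞]
  [82, 72, 28, 48, ∞, 82, 59]
  [-∞, -∞, -∞, 28, -∞, ∞, -∞]
  [98, 26, 25, 57, 48, 90, ∞]
D(2):
  [∞, -∞, -∞, 48, -∞, 90, -∞]
  [29, ∞, 69, 29, -∞, 29, 30]
  [29, 13, ∞, 53, -∞, 29, 98]
  [-∞, -∞, -∞, ∞, -∞, -∞, -∞]
  [82, 72, 69, 48, ∞, 82, 59]
  [-∞, -∞, -∞, 28, -∞, ∞, -∞]
  [98, 26, 26, 57, 48, 90, ∞]
D(3):
  [∞, -∞, -∞, 48, -∞, 90, -∞]
  [29, ∞, 69, 53, -∞, 29, 69]
  [29, 13, ∞, 53, -∞, 29, 98]
  [-∞, -∞, -∞, ∞, -∞, -∞, -∞]
  [82, 72, 69, 53, ∞, 82, 69]
  [-∞, -∞, -∞, 28, -∞, ∞, -∞]
  [98, 26, 26, 57, 48, 90, ∞]
D(4):
  [∞, -∞, -∞, 48, -∞, 90, -∞]
  [29, ∞, 69, 53, -∞, 29, 69]
  [29, 13, ∞, 53, -∞, 29, 98]
  [-∞, -∞, -∞, ∞, -∞, -∞, -∞]
  [82, 72, 69, 53, ∞, 82, 69]
  [-∞, -∞, -∞, 28, -∞, ∞, -∞]
  [98, 26, 26, 57, 48, 90, ∞]
D(5):
  [∞, -∞, -∞, 48, -∞, 90, -∞]
  [29, ∞, 69, 53, -∞, 29, 69]
  [29, 13, ∞, 53, -∞, 29, 98]
  [-∞, -∞, -∞, ∞, -∞, -∞, -∞]
  [82, 72, 69, 53, ∞, 82, 69]
  [-∞, -∞, -∞, 28, -∞, ∞, -∞]
  [98, 48, 48, 57, 48, 90, ∞]
D(6):
  [∞, -∞, -∞, 48, -∞, 90, -∞]
  [29, ∞, 69, 53, -∞, 29, 69]
  [29, 13, ∞, 53, -∞, 29, 98]
  [-∞, -∞, -∞, ∞, -∞, -∞, -∞]
  [82, 72, 69, 53, ∞, 82, 69]
  [-∞, -∞, -∞, 28, -∞, ∞, -∞]
  [98, 48, 48, 57, 48, 90, ∞]
D(7):
  [∞, -∞, -∞, 48, -∞, 90, -∞]
  [69, ∞, 69, 57, 48, 69, 69]
  [98, 48, ∞, 57, 48, 90, 98]
  [-∞, -∞, -∞, ∞, -∞, -∞, -∞]
  [82, 72, 69, 57, ∞, 82, 69]
  [-∞, -∞, -∞, 28, -∞, ∞, -∞]
  [98, 48, 48, 57, 48, 90, ∞]
Answer: T*[1][2] = -∞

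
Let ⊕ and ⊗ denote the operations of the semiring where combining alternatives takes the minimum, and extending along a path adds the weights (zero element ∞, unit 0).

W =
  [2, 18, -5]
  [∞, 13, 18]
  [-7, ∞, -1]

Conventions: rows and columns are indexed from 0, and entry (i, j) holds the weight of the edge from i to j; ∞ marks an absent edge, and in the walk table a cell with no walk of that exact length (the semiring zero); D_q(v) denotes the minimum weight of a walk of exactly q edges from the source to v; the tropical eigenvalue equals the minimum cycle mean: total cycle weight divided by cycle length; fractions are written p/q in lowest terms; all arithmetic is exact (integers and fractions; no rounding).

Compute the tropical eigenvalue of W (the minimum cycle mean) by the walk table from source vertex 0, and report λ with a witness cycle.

q=0: [0, ∞, ∞]
q=1: [2, 18, -5]
q=2: [-12, 20, -6]
q=3: [-13, 6, -17]
Optimal cycle mean attained by: cycle 0->2->0, total (-5) + (-7), length 2.
Answer: λ = -6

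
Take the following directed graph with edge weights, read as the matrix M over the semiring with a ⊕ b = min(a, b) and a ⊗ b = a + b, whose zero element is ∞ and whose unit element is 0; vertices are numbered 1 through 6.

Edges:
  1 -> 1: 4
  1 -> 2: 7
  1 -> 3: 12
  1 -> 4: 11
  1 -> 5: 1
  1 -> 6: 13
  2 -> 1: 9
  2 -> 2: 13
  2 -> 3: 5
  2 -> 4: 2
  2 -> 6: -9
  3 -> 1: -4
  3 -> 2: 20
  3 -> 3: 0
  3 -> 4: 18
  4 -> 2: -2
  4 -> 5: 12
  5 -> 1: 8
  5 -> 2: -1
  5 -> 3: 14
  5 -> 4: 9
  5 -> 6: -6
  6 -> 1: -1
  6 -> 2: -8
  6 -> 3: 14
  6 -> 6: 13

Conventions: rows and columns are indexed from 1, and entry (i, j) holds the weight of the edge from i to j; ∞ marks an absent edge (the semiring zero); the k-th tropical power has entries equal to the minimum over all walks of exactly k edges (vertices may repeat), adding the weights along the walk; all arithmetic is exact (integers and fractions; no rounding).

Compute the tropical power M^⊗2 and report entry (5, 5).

M^⊗2:
  [8, 0, 12, 9, 5, -5]
  [-10, -17, 5, 15, 10, 4]
  [-4, 3, 0, 7, -3, 9]
  [7, 11, 3, 0, ∞, -11]
  [-7, -14, 4, 1, 9, -10]
  [1, 5, -3, -6, 0, -17]
Key observation: the optimum is the walk 5->1->5, with weight 8 + 1 = 9.
Optimal value attained by: walk 5->1->5.
Answer: (M^⊗2)[5][5] = 9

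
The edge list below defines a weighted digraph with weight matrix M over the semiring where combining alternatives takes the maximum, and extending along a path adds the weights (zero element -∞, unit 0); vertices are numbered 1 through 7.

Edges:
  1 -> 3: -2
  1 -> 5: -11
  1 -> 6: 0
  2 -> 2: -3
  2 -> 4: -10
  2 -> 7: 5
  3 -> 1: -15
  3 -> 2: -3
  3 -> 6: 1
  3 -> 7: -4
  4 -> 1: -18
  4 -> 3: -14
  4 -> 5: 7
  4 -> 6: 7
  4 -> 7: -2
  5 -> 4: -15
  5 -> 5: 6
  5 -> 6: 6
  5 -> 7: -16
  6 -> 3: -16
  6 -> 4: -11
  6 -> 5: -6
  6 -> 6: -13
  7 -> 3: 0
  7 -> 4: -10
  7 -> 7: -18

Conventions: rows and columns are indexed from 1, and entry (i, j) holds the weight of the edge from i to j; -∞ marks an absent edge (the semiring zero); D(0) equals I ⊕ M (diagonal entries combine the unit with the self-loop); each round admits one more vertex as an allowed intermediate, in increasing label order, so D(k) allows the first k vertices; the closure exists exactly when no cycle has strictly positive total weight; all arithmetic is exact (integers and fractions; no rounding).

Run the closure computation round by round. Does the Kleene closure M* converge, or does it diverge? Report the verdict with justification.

Detection: at round 0, diagonal entry (5, 5) turns strictly positive.
Key observation: the cycle 5->5 has total weight 6, which is strictly positive.
Answer: DIVERGES — positive cycle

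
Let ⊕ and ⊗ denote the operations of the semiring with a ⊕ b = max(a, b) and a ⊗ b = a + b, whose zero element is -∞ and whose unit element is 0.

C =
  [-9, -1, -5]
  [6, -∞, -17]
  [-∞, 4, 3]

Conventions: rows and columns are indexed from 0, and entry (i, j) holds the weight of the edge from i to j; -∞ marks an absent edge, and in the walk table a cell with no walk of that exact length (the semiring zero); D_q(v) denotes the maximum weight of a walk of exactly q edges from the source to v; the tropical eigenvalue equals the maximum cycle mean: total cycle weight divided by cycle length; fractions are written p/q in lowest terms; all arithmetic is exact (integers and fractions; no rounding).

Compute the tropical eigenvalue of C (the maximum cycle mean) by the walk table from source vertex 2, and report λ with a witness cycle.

q=0: [-∞, -∞, 0]
q=1: [-∞, 4, 3]
q=2: [10, 7, 6]
q=3: [13, 10, 9]
Optimal cycle mean attained by: cycle 2->2, total 3, length 1.
Answer: λ = 3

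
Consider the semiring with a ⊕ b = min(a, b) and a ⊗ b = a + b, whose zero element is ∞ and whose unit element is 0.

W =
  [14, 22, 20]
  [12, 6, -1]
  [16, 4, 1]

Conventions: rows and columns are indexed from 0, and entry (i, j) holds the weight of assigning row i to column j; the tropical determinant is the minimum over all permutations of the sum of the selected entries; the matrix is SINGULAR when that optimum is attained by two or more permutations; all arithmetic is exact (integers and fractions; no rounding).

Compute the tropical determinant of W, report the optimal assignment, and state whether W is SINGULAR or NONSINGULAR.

σ = (0, 1, 2): 14 + 6 + 1 = 21
σ = (0, 2, 1): 14 + (-1) + 4 = 17
σ = (1, 0, 2): 22 + 12 + 1 = 35
σ = (1, 2, 0): 22 + (-1) + 16 = 37
σ = (2, 0, 1): 20 + 12 + 4 = 36
σ = (2, 1, 0): 20 + 6 + 16 = 42
Optimal value attained by: σ = (0, 2, 1).
Answer: det⊕(W) = 17; verdict: NONSINGULAR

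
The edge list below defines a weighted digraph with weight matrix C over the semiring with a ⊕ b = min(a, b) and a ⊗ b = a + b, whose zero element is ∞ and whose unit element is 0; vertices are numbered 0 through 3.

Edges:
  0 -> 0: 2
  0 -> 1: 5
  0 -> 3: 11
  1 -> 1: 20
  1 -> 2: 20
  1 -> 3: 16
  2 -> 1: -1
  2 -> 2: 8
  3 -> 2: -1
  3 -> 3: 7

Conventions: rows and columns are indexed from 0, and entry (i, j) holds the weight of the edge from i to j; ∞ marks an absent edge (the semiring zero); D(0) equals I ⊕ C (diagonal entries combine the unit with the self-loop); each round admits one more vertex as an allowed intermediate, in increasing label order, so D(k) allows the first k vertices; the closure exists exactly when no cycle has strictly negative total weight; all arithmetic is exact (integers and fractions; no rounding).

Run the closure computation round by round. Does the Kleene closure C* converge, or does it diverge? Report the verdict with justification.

D(0):
  [0, 5, ∞, 11]
  [∞, 0, 20, 16]
  [∞, -1, 0, ∞]
  [∞, ∞, -1, 0]
D(1):
  [0, 5, ∞, 11]
  [∞, 0, 20, 16]
  [∞, -1, 0, ∞]
  [∞, ∞, -1, 0]
D(2):
  [0, 5, 25, 11]
  [∞, 0, 20, 16]
  [∞, -1, 0, 15]
  [∞, ∞, -1, 0]
D(3):
  [0, 5, 25, 11]
  [∞, 0, 20, 16]
  [∞, -1, 0, 15]
  [∞, -2, -1, 0]
D(4):
  [0, 5, 10, 11]
  [∞, 0, 15, 16]
  [∞, -1, 0, 15]
  [∞, -2, -1, 0]
Key observation: every diagonal entry stays at the unit through all rounds, so no improving cycle exists.
Answer: CONVERGES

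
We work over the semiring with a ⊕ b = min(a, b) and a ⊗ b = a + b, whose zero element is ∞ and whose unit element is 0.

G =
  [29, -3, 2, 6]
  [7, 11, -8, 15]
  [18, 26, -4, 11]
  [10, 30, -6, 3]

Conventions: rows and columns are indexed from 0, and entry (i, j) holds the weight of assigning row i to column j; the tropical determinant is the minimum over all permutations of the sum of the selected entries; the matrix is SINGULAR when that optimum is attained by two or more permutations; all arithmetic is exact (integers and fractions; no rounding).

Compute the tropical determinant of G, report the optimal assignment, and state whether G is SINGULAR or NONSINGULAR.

σ = (0, 1, 2, 3): 29 + 11 + (-4) + 3 = 39
σ = (0, 1, 3, 2): 29 + 11 + 11 + (-6) = 45
σ = (0, 2, 1, 3): 29 + (-8) + 26 + 3 = 50
σ = (0, 2, 3, 1): 29 + (-8) + 11 + 30 = 62
σ = (0, 3, 1, 2): 29 + 15 + 26 + (-6) = 64
σ = (0, 3, 2, 1): 29 + 15 + (-4) + 30 = 70
σ = (1, 0, 2, 3): (-3) + 7 + (-4) + 3 = 3
σ = (1, 0, 3, 2): (-3) + 7 + 11 + (-6) = 9
σ = (1, 2, 0, 3): (-3) + (-8) + 18 + 3 = 10
σ = (1, 2, 3, 0): (-3) + (-8) + 11 + 10 = 10
σ = (1, 3, 0, 2): (-3) + 15 + 18 + (-6) = 24
σ = (1, 3, 2, 0): (-3) + 15 + (-4) + 10 = 18
σ = (2, 0, 1, 3): 2 + 7 + 26 + 3 = 38
σ = (2, 0, 3, 1): 2 + 7 + 11 + 30 = 50
σ = (2, 1, 0, 3): 2 + 11 + 18 + 3 = 34
σ = (2, 1, 3, 0): 2 + 11 + 11 + 10 = 34
σ = (2, 3, 0, 1): 2 + 15 + 18 + 30 = 65
σ = (2, 3, 1, 0): 2 + 15 + 26 + 10 = 53
σ = (3, 0, 1, 2): 6 + 7 + 26 + (-6) = 33
σ = (3, 0, 2, 1): 6 + 7 + (-4) + 30 = 39
σ = (3, 1, 0, 2): 6 + 11 + 18 + (-6) = 29
σ = (3, 1, 2, 0): 6 + 11 + (-4) + 10 = 23
σ = (3, 2, 0, 1): 6 + (-8) + 18 + 30 = 46
σ = (3, 2, 1, 0): 6 + (-8) + 26 + 10 = 34
Optimal value attained by: σ = (1, 0, 2, 3).
Answer: det⊕(G) = 3; verdict: NONSINGULAR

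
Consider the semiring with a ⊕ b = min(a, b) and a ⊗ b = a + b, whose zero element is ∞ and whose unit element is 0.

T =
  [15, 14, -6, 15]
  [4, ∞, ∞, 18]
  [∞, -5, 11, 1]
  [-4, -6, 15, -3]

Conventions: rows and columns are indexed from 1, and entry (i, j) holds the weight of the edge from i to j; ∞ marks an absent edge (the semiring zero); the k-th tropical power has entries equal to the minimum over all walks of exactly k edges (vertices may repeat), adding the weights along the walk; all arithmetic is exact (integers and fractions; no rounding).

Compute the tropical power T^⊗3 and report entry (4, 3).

T^⊗2:
  [11, -11, 5, -5]
  [14, 12, -2, 15]
  [-3, -5, 16, -2]
  [-7, -9, -10, -6]
T^⊗3:
  [-9, -11, 5, -8]
  [11, -7, 8, -1]
  [-6, -8, -9, -5]
  [-10, -15, -13, -9]
Key observation: the optimum is the walk 4->4->1->3, with weight (-3) + (-4) + (-6) = -13.
Optimal value attained by: walk 4->4->1->3.
Answer: (T^⊗3)[4][3] = -13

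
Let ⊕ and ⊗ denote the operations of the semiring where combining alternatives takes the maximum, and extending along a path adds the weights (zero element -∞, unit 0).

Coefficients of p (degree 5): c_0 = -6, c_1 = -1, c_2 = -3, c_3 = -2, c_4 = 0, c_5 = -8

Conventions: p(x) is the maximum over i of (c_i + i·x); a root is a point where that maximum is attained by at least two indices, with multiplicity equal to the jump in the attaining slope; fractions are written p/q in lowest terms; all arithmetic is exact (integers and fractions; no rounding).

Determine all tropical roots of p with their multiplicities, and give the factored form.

hull edge (i=0, c=-6) to (i=1, c=-1): slope 5, span 1
hull edge (i=1, c=-1) to (i=4, c=0): slope 1/3, span 3
hull edge (i=4, c=0) to (i=5, c=-8): slope -8, span 1
Factored form: p(x) = -8 ⊗ (x ⊕ (-5)) ⊗ (x ⊕ (-1/3)) ⊗ (x ⊕ (-1/3)) ⊗ (x ⊕ (-1/3)) ⊗ (x ⊕ 8)
Answer: roots = -5 (mult 1), -1/3 (mult 3), 8 (mult 1)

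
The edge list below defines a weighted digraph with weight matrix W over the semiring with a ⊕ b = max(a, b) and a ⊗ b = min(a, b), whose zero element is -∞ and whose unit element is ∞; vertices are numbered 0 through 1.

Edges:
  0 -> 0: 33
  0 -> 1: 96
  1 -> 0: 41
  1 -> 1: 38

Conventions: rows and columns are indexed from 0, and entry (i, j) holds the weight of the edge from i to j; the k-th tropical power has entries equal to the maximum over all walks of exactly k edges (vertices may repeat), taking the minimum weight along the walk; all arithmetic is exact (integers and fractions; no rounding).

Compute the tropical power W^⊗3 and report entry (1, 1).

W^⊗2:
  [41, 38]
  [38, 41]
W^⊗3:
  [38, 41]
  [41, 38]
Key observation: the optimum is the walk 1->0->1->1, with weight 41 min 96 min 38 = 38.
Optimal value attained by: walk 1->0->1->1.
Answer: (W^⊗3)[1][1] = 38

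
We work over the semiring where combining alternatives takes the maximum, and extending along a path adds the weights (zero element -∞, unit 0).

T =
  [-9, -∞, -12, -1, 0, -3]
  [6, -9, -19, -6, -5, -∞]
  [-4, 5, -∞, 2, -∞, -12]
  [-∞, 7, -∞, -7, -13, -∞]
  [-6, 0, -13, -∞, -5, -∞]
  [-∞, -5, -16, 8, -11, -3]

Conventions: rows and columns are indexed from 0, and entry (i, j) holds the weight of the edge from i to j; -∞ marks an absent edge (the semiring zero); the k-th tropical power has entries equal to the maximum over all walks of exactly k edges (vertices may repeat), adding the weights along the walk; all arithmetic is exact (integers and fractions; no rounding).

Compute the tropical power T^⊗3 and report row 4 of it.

T^⊗2:
  [-6, 6, -13, 5, -5, -6]
  [-3, 1, -6, 5, 6, 3]
  [11, 9, -14, -1, 0, -7]
  [13, 0, -12, 1, 2, -∞]
  [6, -5, -18, -6, -5, -9]
  [1, 15, -19, 5, -5, -6]
T^⊗3:
  [12, 12, -13, 2, 1, -9]
  [7, 12, -7, 11, 1, 0]
  [15, 6, -1, 10, 11, 8]
  [6, 8, 1, 12, 13, 10]
  [1, 1, -6, 5, 6, 3]
  [21, 12, -4, 9, 10, -2]
Answer: row 4 of T^⊗3 = [1, 1, -6, 5, 6, 3]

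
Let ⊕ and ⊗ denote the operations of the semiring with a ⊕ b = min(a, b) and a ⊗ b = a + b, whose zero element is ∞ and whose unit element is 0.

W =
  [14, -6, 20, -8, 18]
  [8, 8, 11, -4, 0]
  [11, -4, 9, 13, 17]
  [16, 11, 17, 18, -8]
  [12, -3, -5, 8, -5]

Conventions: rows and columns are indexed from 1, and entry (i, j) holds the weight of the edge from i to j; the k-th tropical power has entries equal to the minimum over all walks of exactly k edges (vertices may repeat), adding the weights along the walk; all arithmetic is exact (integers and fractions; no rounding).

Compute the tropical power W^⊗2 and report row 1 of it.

W^⊗2:
  [2, 2, 5, -10, -16]
  [12, -3, -5, 0, -12]
  [4, 4, 7, -8, -4]
  [4, -11, -13, 0, -13]
  [5, -9, -10, -7, -10]
Answer: row 1 of W^⊗2 = [2, 2, 5, -10, -16]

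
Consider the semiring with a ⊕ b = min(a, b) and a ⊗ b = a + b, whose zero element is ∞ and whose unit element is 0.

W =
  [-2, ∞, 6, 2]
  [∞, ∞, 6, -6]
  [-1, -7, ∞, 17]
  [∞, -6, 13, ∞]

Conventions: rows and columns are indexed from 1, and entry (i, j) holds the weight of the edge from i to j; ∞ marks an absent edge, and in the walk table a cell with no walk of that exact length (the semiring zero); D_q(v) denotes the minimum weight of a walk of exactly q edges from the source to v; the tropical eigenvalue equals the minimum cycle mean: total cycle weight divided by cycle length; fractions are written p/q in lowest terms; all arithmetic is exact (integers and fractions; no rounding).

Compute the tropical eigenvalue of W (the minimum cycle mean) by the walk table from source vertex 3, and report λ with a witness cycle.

q=0: [∞, ∞, 0, ∞]
q=1: [-1, -7, ∞, 17]
q=2: [-3, 11, -1, -13]
q=3: [-5, -19, 0, -1]
q=4: [-7, -7, -13, -25]
Optimal cycle mean attained by: cycle 2->4->2, total (-6) + (-6), length 2.
Answer: λ = -6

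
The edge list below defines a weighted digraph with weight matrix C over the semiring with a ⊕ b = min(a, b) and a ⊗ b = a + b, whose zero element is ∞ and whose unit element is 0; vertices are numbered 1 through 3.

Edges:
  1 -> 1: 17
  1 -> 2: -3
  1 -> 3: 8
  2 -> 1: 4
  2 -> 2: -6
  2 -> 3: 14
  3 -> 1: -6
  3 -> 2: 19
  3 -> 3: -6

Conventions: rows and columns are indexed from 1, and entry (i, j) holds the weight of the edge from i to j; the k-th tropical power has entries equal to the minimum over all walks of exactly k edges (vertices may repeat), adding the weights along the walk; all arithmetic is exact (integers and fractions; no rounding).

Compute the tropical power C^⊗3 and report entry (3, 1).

C^⊗2:
  [1, -9, 2]
  [-2, -12, 8]
  [-12, -9, -12]
C^⊗3:
  [-5, -15, -4]
  [-8, -18, 2]
  [-18, -15, -18]
Key observation: the optimum is the walk 3->3->3->1, with weight (-6) + (-6) + (-6) = -18.
Optimal value attained by: walk 3->3->3->1.
Answer: (C^⊗3)[3][1] = -18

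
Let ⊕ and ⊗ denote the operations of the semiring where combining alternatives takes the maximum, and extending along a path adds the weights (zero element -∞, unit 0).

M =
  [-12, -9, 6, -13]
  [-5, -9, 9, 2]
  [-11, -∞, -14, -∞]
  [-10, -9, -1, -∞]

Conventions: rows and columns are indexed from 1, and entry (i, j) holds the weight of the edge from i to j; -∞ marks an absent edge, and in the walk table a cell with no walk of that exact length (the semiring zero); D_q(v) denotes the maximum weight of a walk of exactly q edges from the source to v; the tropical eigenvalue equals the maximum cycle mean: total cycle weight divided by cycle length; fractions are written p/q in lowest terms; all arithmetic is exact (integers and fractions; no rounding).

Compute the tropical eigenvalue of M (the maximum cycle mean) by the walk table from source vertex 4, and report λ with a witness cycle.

q=0: [-∞, -∞, -∞, 0]
q=1: [-10, -9, -1, -∞]
q=2: [-12, -18, 0, -7]
q=3: [-11, -16, -6, -16]
q=4: [-17, -20, -5, -14]
Optimal cycle mean attained by: cycle 1->3->1, total 6 + (-11), length 2.
Answer: λ = -5/2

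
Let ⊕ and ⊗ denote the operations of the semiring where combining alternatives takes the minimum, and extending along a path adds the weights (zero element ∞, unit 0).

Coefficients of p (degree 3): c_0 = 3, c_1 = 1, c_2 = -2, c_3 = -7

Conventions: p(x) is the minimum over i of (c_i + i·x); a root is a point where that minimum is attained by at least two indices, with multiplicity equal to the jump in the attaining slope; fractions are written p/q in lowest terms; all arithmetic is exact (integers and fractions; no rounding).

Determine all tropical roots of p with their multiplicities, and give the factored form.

hull edge (i=0, c=3) to (i=3, c=-7): slope -10/3, span 3
Factored form: p(x) = -7 ⊗ (x ⊕ 10/3) ⊗ (x ⊕ 10/3) ⊗ (x ⊕ 10/3)
Answer: roots = 10/3 (mult 3)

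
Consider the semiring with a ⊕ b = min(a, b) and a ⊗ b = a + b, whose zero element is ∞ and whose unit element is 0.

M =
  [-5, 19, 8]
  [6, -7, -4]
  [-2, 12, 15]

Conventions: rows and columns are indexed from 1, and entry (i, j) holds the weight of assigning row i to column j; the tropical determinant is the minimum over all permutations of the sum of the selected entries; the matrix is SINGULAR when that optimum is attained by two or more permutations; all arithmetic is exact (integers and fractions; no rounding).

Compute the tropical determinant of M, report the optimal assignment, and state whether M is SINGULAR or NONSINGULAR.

σ = (1, 2, 3): (-5) + (-7) + 15 = 3
σ = (1, 3, 2): (-5) + (-4) + 12 = 3
σ = (2, 1, 3): 19 + 6 + 15 = 40
σ = (2, 3, 1): 19 + (-4) + (-2) = 13
σ = (3, 1, 2): 8 + 6 + 12 = 26
σ = (3, 2, 1): 8 + (-7) + (-2) = -1
Optimal value attained by: σ = (3, 2, 1).
Answer: det⊕(M) = -1; verdict: NONSINGULAR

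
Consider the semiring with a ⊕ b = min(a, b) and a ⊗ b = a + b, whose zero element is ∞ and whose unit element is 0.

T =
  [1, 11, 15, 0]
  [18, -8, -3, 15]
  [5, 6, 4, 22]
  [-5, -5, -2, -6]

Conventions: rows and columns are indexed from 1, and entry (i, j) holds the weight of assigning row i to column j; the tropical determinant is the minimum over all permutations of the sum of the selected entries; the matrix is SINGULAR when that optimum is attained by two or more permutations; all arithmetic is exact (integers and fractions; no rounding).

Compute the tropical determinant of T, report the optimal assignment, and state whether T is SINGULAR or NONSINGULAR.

σ = (1, 2, 3, 4): 1 + (-8) + 4 + (-6) = -9
σ = (1, 2, 4, 3): 1 + (-8) + 22 + (-2) = 13
σ = (1, 3, 2, 4): 1 + (-3) + 6 + (-6) = -2
σ = (1, 3, 4, 2): 1 + (-3) + 22 + (-5) = 15
σ = (1, 4, 2, 3): 1 + 15 + 6 + (-2) = 20
σ = (1, 4, 3, 2): 1 + 15 + 4 + (-5) = 15
σ = (2, 1, 3, 4): 11 + 18 + 4 + (-6) = 27
σ = (2, 1, 4, 3): 11 + 18 + 22 + (-2) = 49
σ = (2, 3, 1, 4): 11 + (-3) + 5 + (-6) = 7
σ = (2, 3, 4, 1): 11 + (-3) + 22 + (-5) = 25
σ = (2, 4, 1, 3): 11 + 15 + 5 + (-2) = 29
σ = (2, 4, 3, 1): 11 + 15 + 4 + (-5) = 25
σ = (3, 1, 2, 4): 15 + 18 + 6 + (-6) = 33
σ = (3, 1, 4, 2): 15 + 18 + 22 + (-5) = 50
σ = (3, 2, 1, 4): 15 + (-8) + 5 + (-6) = 6
σ = (3, 2, 4, 1): 15 + (-8) + 22 + (-5) = 24
σ = (3, 4, 1, 2): 15 + 15 + 5 + (-5) = 30
σ = (3, 4, 2, 1): 15 + 15 + 6 + (-5) = 31
σ = (4, 1, 2, 3): 0 + 18 + 6 + (-2) = 22
σ = (4, 1, 3, 2): 0 + 18 + 4 + (-5) = 17
σ = (4, 2, 1, 3): 0 + (-8) + 5 + (-2) = -5
σ = (4, 2, 3, 1): 0 + (-8) + 4 + (-5) = -9
σ = (4, 3, 1, 2): 0 + (-3) + 5 + (-5) = -3
σ = (4, 3, 2, 1): 0 + (-3) + 6 + (-5) = -2
Optimal value attained by: σ = (1, 2, 3, 4).
Answer: det⊕(T) = -9; verdict: SINGULAR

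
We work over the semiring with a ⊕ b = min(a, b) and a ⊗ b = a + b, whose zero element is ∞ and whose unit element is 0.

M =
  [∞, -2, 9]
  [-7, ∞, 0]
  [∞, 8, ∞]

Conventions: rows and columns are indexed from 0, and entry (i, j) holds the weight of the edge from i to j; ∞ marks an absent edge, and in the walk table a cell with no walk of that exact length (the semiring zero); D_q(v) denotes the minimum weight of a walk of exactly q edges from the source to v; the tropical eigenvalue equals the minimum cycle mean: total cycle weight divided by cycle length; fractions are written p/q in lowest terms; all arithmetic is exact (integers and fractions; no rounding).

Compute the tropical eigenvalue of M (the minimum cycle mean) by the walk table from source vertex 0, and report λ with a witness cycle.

q=0: [0, ∞, ∞]
q=1: [∞, -2, 9]
q=2: [-9, 17, -2]
q=3: [10, -11, 0]
Optimal cycle mean attained by: cycle 0->1->0, total (-2) + (-7), length 2.
Answer: λ = -9/2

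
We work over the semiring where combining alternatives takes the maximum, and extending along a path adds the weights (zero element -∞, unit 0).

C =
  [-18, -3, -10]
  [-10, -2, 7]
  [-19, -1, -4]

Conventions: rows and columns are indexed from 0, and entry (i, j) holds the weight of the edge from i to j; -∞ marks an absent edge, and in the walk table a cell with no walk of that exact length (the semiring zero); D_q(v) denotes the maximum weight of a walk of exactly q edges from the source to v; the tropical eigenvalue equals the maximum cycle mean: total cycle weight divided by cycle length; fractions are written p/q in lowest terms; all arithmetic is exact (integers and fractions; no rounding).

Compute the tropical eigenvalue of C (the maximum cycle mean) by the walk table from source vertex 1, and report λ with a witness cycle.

q=0: [-∞, 0, -∞]
q=1: [-10, -2, 7]
q=2: [-12, 6, 5]
q=3: [-4, 4, 13]
Optimal cycle mean attained by: cycle 1->2->1, total 7 + (-1), length 2.
Answer: λ = 3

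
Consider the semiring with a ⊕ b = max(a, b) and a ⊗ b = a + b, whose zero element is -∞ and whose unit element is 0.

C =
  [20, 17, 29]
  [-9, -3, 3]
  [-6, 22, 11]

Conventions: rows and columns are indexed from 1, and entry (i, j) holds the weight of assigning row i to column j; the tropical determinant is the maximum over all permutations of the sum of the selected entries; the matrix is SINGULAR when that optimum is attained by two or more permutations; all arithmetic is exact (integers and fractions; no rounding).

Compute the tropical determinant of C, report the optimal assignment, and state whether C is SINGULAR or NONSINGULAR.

σ = (1, 2, 3): 20 + (-3) + 11 = 28
σ = (1, 3, 2): 20 + 3 + 22 = 45
σ = (2, 1, 3): 17 + (-9) + 11 = 19
σ = (2, 3, 1): 17 + 3 + (-6) = 14
σ = (3, 1, 2): 29 + (-9) + 22 = 42
σ = (3, 2, 1): 29 + (-3) + (-6) = 20
Optimal value attained by: σ = (1, 3, 2).
Answer: det⊕(C) = 45; verdict: NONSINGULAR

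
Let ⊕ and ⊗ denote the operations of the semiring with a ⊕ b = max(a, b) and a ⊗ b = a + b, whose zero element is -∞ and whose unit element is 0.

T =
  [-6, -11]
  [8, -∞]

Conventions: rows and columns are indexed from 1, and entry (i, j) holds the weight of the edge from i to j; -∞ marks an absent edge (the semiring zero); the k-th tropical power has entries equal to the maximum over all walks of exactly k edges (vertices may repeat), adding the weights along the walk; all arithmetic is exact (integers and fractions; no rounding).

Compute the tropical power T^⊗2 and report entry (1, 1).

T^⊗2:
  [-3, -17]
  [2, -3]
Key observation: the optimum is the walk 1->2->1, with weight (-11) + 8 = -3.
Optimal value attained by: walk 1->2->1.
Answer: (T^⊗2)[1][1] = -3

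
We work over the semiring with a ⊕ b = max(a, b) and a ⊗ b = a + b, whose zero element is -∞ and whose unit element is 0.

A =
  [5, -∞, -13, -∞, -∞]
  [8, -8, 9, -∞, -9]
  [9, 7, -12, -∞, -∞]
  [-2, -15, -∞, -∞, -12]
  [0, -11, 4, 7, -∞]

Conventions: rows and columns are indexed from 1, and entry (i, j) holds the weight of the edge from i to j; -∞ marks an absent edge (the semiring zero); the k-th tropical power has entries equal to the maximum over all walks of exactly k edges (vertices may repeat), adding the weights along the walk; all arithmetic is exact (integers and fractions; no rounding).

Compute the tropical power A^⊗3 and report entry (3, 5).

A^⊗2:
  [10, -6, -8, -∞, -∞]
  [18, 16, 1, -2, -17]
  [15, -1, 16, -∞, -2]
  [3, -23, -6, -5, -24]
  [13, 11, -2, -∞, -5]
A^⊗3:
  [15, -1, 3, -∞, -15]
  [24, 8, 25, -10, 7]
  [25, 23, 8, 5, -10]
  [8, 1, -10, -17, -17]
  [19, 5, 20, 2, 2]
Key observation: the optimum is the walk 3->2->2->5, with weight 7 + (-8) + (-9) = -10.
Optimal value attained by: walk 3->2->2->5.
Answer: (A^⊗3)[3][5] = -10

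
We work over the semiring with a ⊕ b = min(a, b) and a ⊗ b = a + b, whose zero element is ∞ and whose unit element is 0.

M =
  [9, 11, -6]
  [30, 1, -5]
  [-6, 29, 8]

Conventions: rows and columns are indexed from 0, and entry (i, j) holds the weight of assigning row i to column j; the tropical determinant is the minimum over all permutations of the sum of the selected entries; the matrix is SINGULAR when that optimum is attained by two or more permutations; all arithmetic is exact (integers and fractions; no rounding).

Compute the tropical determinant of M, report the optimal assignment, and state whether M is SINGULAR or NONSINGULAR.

σ = (0, 1, 2): 9 + 1 + 8 = 18
σ = (0, 2, 1): 9 + (-5) + 29 = 33
σ = (1, 0, 2): 11 + 30 + 8 = 49
σ = (1, 2, 0): 11 + (-5) + (-6) = 0
σ = (2, 0, 1): (-6) + 30 + 29 = 53
σ = (2, 1, 0): (-6) + 1 + (-6) = -11
Optimal value attained by: σ = (2, 1, 0).
Answer: det⊕(M) = -11; verdict: NONSINGULAR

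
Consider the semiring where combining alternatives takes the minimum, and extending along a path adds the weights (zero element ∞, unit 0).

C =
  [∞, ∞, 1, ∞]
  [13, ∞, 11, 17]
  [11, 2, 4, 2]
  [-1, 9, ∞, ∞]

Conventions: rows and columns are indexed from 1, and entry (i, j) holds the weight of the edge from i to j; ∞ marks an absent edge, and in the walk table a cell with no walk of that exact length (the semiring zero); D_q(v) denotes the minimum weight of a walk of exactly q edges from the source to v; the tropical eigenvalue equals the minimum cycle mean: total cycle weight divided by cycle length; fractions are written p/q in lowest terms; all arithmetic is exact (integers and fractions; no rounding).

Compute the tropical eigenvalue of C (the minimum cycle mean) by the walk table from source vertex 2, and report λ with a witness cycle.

q=0: [∞, 0, ∞, ∞]
q=1: [13, ∞, 11, 17]
q=2: [16, 13, 14, 13]
q=3: [12, 16, 17, 16]
q=4: [15, 19, 13, 19]
Optimal cycle mean attained by: cycle 1->3->4->1, total 1 + 2 + (-1), length 3.
Answer: λ = 2/3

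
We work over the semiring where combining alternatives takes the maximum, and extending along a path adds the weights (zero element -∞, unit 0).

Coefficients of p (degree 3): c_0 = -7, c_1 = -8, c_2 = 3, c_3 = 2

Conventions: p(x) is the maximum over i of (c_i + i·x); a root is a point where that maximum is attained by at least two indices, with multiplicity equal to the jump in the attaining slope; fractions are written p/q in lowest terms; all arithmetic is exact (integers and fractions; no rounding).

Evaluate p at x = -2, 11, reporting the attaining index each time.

p(-2) = max(-7+0·(-2)=-7, -8+1·(-2)=-10, 3+2·(-2)=-1, 2+3·(-2)=-4) = -1 (attained by i=2)
p(11) = max(-7+0·11=-7, -8+1·11=3, 3+2·11=25, 2+3·11=35) = 35 (attained by i=3)
Answer: p(-2) = -1; p(11) = 35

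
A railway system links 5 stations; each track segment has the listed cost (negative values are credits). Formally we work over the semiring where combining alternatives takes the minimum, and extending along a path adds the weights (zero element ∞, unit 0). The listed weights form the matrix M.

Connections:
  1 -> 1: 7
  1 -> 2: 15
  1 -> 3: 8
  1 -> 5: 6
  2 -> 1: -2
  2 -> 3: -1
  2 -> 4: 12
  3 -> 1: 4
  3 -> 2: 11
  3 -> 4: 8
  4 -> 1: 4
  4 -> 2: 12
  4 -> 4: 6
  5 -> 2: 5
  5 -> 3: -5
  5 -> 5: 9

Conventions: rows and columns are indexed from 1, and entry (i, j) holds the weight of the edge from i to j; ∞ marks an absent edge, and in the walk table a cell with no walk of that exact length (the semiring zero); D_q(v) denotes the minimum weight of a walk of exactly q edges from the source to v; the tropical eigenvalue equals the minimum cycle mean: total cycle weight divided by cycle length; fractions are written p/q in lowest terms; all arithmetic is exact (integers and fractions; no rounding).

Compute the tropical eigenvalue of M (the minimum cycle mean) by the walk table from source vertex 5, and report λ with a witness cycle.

q=0: [∞, ∞, ∞, ∞, 0]
q=1: [∞, 5, -5, ∞, 9]
q=2: [-1, 6, 4, 3, 18]
q=3: [4, 14, 5, 9, 5]
q=4: [9, 10, 0, 13, 10]
q=5: [4, 11, 5, 8, 15]
Optimal cycle mean attained by: cycle 1->5->3->1, total 6 + (-5) + 4, length 3.
Answer: λ = 5/3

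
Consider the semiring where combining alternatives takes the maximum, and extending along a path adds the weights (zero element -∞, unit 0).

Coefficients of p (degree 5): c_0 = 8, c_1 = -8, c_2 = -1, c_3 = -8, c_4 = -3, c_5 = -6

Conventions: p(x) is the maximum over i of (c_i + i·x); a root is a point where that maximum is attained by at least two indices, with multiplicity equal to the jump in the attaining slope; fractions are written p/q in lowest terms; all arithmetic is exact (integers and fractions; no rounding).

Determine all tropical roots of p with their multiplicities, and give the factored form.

hull edge (i=0, c=8) to (i=4, c=-3): slope -11/4, span 4
hull edge (i=4, c=-3) to (i=5, c=-6): slope -3, span 1
Factored form: p(x) = -6 ⊗ (x ⊕ 11/4) ⊗ (x ⊕ 11/4) ⊗ (x ⊕ 11/4) ⊗ (x ⊕ 11/4) ⊗ (x ⊕ 3)
Answer: roots = 11/4 (mult 4), 3 (mult 1)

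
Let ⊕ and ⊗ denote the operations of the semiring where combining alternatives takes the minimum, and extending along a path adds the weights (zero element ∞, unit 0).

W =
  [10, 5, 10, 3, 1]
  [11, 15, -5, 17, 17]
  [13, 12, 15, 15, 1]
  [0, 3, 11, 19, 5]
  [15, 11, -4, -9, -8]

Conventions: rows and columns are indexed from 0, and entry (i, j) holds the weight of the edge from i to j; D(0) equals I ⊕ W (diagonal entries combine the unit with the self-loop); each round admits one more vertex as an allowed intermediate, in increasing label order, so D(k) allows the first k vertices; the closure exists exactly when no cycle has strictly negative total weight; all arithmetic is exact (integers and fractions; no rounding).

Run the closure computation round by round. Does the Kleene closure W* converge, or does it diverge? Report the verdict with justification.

Detection: at round 0, diagonal entry (4, 4) turns strictly negative.
Key observation: the cycle 4->4 has total weight (-8), which is strictly negative.
Answer: DIVERGES — negative cycle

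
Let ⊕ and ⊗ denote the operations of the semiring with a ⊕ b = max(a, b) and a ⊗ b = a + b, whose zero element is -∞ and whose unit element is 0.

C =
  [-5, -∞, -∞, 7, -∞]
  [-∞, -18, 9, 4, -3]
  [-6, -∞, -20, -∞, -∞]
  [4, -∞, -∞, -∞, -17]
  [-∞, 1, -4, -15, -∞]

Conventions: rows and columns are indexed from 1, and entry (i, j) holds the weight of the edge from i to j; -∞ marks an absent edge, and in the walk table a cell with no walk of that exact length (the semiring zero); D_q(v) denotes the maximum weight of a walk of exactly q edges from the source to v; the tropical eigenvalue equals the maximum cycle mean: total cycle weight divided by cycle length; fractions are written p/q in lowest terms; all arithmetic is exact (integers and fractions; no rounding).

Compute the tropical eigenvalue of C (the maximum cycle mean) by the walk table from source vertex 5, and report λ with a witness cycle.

q=0: [-∞, -∞, -∞, -∞, 0]
q=1: [-∞, 1, -4, -15, -∞]
q=2: [-10, -17, 10, 5, -2]
q=3: [9, -1, -6, -3, -12]
q=4: [4, -11, 8, 16, -4]
q=5: [20, -3, -2, 11, -1]
Optimal cycle mean attained by: cycle 1->4->1, total 7 + 4, length 2.
Answer: λ = 11/2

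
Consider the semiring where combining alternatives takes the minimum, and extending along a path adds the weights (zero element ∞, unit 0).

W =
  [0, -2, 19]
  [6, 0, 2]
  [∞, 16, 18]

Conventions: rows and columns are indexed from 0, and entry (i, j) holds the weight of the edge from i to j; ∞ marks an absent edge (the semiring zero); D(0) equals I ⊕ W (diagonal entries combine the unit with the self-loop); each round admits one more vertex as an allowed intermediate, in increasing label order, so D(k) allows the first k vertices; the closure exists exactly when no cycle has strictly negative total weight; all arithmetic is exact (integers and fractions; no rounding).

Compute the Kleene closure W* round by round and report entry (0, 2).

D(0):
  [0, -2, 19]
  [6, 0, 2]
  [∞, 16, 0]
D(1):
  [0, -2, 19]
  [6, 0, 2]
  [∞, 16, 0]
D(2):
  [0, -2, 0]
  [6, 0, 2]
  [22, 16, 0]
D(3):
  [0, -2, 0]
  [6, 0, 2]
  [22, 16, 0]
Answer: W*[0][2] = 0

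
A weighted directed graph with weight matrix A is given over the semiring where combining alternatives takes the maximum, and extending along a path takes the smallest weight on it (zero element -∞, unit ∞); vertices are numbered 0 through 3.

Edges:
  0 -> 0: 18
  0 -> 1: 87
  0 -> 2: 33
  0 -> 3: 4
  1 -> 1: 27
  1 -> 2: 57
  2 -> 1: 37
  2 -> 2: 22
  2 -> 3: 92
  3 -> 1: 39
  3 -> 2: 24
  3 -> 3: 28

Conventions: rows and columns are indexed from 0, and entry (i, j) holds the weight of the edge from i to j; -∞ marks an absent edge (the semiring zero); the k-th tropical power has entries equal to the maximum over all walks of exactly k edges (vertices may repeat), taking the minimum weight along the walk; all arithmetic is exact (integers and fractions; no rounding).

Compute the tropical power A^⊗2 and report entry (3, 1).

A^⊗2:
  [18, 33, 57, 33]
  [-∞, 37, 27, 57]
  [-∞, 39, 37, 28]
  [-∞, 28, 39, 28]
Key observation: the optimum is the walk 3->3->1, with weight 28 min 39 = 28.
Optimal value attained by: walk 3->3->1.
Answer: (A^⊗2)[3][1] = 28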